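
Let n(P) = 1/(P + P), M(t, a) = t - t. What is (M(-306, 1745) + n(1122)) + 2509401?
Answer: 5631095845/2244 ≈ 2.5094e+6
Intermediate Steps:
M(t, a) = 0
n(P) = 1/(2*P)
(M(-306, 1745) + n(1122)) + 2509401 = (0 + (½)/1122) + 2509401 = (0 + (½)*(1/1122)) + 2509401 = (0 + 1/2244) + 2509401 = 1/2244 + 2509401 = 5631095845/2244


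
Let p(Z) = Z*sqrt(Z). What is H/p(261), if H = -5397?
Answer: -1799*sqrt(29)/7569 ≈ -1.2799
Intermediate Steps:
p(Z) = Z**(3/2)
H/p(261) = -5397*sqrt(29)/22707 = -1799*sqrt(29)/7569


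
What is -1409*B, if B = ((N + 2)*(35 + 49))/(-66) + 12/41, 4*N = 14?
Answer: 387475/41 ≈ 9450.6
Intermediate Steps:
N = 7/2 (N = (¼)*14 = 7/2 ≈ 3.5000)
B = -275/41 (B = ((7/2 + 2)*(35 + 49))/(-66) + 12/41 = ((11/2)*84)*(-1/66) + 12*(1/41) = 462*(-1/66) + 12/41 = -7 + 12/41 = -275/41 ≈ -6.7073)
-1409*B = -1409*(-275/41) = 387475/41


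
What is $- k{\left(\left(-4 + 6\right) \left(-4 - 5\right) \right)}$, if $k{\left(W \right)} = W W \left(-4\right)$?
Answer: $1296$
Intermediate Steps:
$k{\left(W \right)} = - 4 W^{2}$ ($k{\left(W \right)} = W^{2} \left(-4\right) = - 4 W^{2}$)
$- k{\left(\left(-4 + 6\right) \left(-4 - 5\right) \right)} = - \left(-4\right) \left(\left(-4 + 6\right) \left(-4 - 5\right)\right)^{2} = - \left(-4\right) \left(2 \left(-4 - 5\right)\right)^{2} = - \left(-4\right) \left(2 \left(-9\right)\right)^{2} = - \left(-4\right) \left(-18\right)^{2} = - \left(-4\right) 324 = \left(-1\right) \left(-1296\right) = 1296$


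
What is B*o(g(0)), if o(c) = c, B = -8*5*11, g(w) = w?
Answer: 0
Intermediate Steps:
B = -440 (B = -40*11 = -440)
B*o(g(0)) = -440*0 = 0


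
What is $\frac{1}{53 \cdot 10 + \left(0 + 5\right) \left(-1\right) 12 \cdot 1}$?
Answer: $\frac{1}{470} \approx 0.0021277$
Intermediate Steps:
$\frac{1}{53 \cdot 10 + \left(0 + 5\right) \left(-1\right) 12 \cdot 1} = \frac{1}{530 + 5 \left(\left(-12\right) 1\right)} = \frac{1}{530 + 5 \left(-12\right)} = \frac{1}{530 - 60} = \frac{1}{470}$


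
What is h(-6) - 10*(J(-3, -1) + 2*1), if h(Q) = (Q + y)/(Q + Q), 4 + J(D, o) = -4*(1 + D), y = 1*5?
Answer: -719/12 ≈ -59.917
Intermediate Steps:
y = 5
J(D, o) = -8 - 4*D (J(D, o) = -4 - 4*(1 + D) = -4 + (-4 - 4*D) = -8 - 4*D)
h(Q) = (5 + Q)/(2*Q) (h(Q) = (Q + 5)/(Q + Q) = (5 + Q)/((2*Q)) = (5 + Q)*(1/(2*Q)) = (5 + Q)/(2*Q))
h(-6) - 10*(J(-3, -1) + 2*1) = (½)*(5 - 6)/(-6) - 10*((-8 - 4*(-3)) + 2*1) = (½)*(-⅙)*(-1) - 10*((-8 + 12) + 2) = 1/12 - 10*(4 + 2) = 1/12 - 10*6 = 1/12 - 60 = -719/12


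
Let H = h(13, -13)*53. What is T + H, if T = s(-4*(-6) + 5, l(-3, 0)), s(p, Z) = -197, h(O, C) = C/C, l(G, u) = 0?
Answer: -144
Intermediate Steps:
h(O, C) = 1
T = -197
H = 53 (H = 1*53 = 53)
T + H = -197 + 53 = -144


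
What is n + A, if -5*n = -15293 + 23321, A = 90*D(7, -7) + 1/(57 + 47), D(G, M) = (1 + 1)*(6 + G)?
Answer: 381893/520 ≈ 734.41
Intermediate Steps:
D(G, M) = 12 + 2*G (D(G, M) = 2*(6 + G) = 12 + 2*G)
A = 243361/104 (A = 90*(12 + 2*7) + 1/(57 + 47) = 90*(12 + 14) + 1/104 = 90*26 + 1/104 = 2340 + 1/104 = 243361/104 ≈ 2340.0)
n = -8028/5 (n = -(-15293 + 23321)/5 = -⅕*8028 = -8028/5 ≈ -1605.6)
n + A = -8028/5 + 243361/104 = 381893/520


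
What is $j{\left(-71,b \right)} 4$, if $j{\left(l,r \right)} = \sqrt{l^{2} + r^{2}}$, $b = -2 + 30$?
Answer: $20 \sqrt{233} \approx 305.29$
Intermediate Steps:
$b = 28$
$j{\left(-71,b \right)} 4 = \sqrt{\left(-71\right)^{2} + 28^{2}} \cdot 4 = \sqrt{5041 + 784} \cdot 4 = \sqrt{5825} \cdot 4 = 5 \sqrt{233} \cdot 4 = 20 \sqrt{233}$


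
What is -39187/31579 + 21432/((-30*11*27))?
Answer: -170992883/46894815 ≈ -3.6463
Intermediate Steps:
-39187/31579 + 21432/((-30*11*27)) = -39187*1/31579 + 21432/((-330*27)) = -39187/31579 + 21432/(-8910) = -39187/31579 + 21432*(-1/8910) = -39187/31579 - 3572/1485 = -170992883/46894815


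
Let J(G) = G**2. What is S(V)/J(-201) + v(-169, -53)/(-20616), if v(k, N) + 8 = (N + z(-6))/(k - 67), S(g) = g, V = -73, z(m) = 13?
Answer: -11687975/8190252324 ≈ -0.0014271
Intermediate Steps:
v(k, N) = -8 + (13 + N)/(-67 + k) (v(k, N) = -8 + (N + 13)/(k - 67) = -8 + (13 + N)/(-67 + k))
S(V)/J(-201) + v(-169, -53)/(-20616) = -73/((-201)**2) + ((549 - 53 - 8*(-169))/(-67 - 169))/(-20616) = -73/40401 + ((549 - 53 + 1352)/(-236))*(-1/20616) = -73*1/40401 - 1/236*1848*(-1/20616) = -73/40401 - 462/59*(-1/20616) = -73/40401 + 77/202724 = -11687975/8190252324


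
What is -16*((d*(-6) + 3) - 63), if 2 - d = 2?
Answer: 960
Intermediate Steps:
d = 0 (d = 2 - 1*2 = 2 - 2 = 0)
-16*((d*(-6) + 3) - 63) = -16*((0*(-6) + 3) - 63) = -16*((0 + 3) - 63) = -16*(3 - 63) = -16*(-60) = 960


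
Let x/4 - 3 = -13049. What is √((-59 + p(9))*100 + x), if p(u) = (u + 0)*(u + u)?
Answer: 2*I*√10471 ≈ 204.66*I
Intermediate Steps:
p(u) = 2*u² (p(u) = u*(2*u) = 2*u²)
x = -52184 (x = 12 + 4*(-13049) = 12 - 52196 = -52184)
√((-59 + p(9))*100 + x) = √((-59 + 2*9²)*100 - 52184) = √((-59 + 2*81)*100 - 52184) = √((-59 + 162)*100 - 52184) = √(103*100 - 52184) = √(10300 - 52184) = √(-41884) = 2*I*√10471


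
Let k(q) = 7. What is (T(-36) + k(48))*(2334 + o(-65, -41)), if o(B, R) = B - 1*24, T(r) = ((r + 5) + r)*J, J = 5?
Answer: -736360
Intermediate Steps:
T(r) = 25 + 10*r (T(r) = ((r + 5) + r)*5 = ((5 + r) + r)*5 = (5 + 2*r)*5 = 25 + 10*r)
o(B, R) = -24 + B (o(B, R) = B - 24 = -24 + B)
(T(-36) + k(48))*(2334 + o(-65, -41)) = ((25 + 10*(-36)) + 7)*(2334 + (-24 - 65)) = ((25 - 360) + 7)*(2334 - 89) = (-335 + 7)*2245 = -328*2245 = -736360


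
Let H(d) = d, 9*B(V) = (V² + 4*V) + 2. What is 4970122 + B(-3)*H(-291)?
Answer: 14910463/3 ≈ 4.9702e+6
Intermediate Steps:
B(V) = 2/9 + V²/9 + 4*V/9 (B(V) = ((V² + 4*V) + 2)/9 = (2 + V² + 4*V)/9 = 2/9 + V²/9 + 4*V/9)
4970122 + B(-3)*H(-291) = 4970122 + (2/9 + (⅑)*(-3)² + (4/9)*(-3))*(-291) = 4970122 + (2/9 + (⅑)*9 - 4/3)*(-291) = 4970122 + (2/9 + 1 - 4/3)*(-291) = 4970122 - ⅑*(-291) = 4970122 + 97/3 = 14910463/3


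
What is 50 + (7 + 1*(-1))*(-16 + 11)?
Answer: 20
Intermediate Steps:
50 + (7 + 1*(-1))*(-16 + 11) = 50 + (7 - 1)*(-5) = 50 + 6*(-5) = 50 - 30 = 20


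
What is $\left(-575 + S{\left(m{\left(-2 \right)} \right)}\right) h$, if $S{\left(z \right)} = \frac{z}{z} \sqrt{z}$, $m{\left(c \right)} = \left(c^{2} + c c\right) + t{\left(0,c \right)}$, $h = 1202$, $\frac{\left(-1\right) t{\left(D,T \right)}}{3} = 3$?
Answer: $-691150 + 1202 i \approx -6.9115 \cdot 10^{5} + 1202.0 i$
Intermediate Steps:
$t{\left(D,T \right)} = -9$ ($t{\left(D,T \right)} = \left(-3\right) 3 = -9$)
$m{\left(c \right)} = -9 + 2 c^{2}$ ($m{\left(c \right)} = \left(c^{2} + c c\right) - 9 = \left(c^{2} + c^{2}\right) - 9 = 2 c^{2} - 9 = -9 + 2 c^{2}$)
$S{\left(z \right)} = \sqrt{z}$ ($S{\left(z \right)} = 1 \sqrt{z} = \sqrt{z}$)
$\left(-575 + S{\left(m{\left(-2 \right)} \right)}\right) h = \left(-575 + \sqrt{-9 + 2 \left(-2\right)^{2}}\right) 1202 = \left(-575 + \sqrt{-9 + 2 \cdot 4}\right) 1202 = \left(-575 + \sqrt{-9 + 8}\right) 1202 = \left(-575 + \sqrt{-1}\right) 1202 = \left(-575 + i\right) 1202 = -691150 + 1202 i$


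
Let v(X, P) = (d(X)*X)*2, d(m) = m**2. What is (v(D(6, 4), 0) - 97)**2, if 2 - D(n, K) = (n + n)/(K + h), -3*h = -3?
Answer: 147403881/15625 ≈ 9433.8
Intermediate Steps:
h = 1 (h = -1/3*(-3) = 1)
D(n, K) = 2 - 2*n/(1 + K) (D(n, K) = 2 - (n + n)/(K + 1) = 2 - 2*n/(1 + K))
v(X, P) = 2*X**3 (v(X, P) = (X**2*X)*2 = X**3*2 = 2*X**3)
(v(D(6, 4), 0) - 97)**2 = (2*(2*(1 + 4 - 1*6)/(1 + 4))**3 - 97)**2 = (2*(2*(1 + 4 - 6)/5)**3 - 97)**2 = (2*(2*(1/5)*(-1))**3 - 97)**2 = (2*(-2/5)**3 - 97)**2 = (2*(-8/125) - 97)**2 = (-16/125 - 97)**2 = (-12141/125)**2 = 147403881/15625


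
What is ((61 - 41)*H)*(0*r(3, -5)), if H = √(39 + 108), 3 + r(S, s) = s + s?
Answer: 0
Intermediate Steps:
r(S, s) = -3 + 2*s (r(S, s) = -3 + (s + s) = -3 + 2*s)
H = 7*√3 (H = √147 = 7*√3 ≈ 12.124)
((61 - 41)*H)*(0*r(3, -5)) = ((61 - 41)*(7*√3))*(0*(-3 + 2*(-5))) = (20*(7*√3))*(0*(-3 - 10)) = (140*√3)*(0*(-13)) = (140*√3)*0 = 0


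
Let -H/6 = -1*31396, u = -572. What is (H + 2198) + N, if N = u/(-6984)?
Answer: 332742347/1746 ≈ 1.9057e+5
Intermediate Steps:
H = 188376 (H = -(-6)*31396 = -6*(-31396) = 188376)
N = 143/1746 (N = -572/(-6984) = -572*(-1/6984) = 143/1746 ≈ 0.081901)
(H + 2198) + N = (188376 + 2198) + 143/1746 = 190574 + 143/1746 = 332742347/1746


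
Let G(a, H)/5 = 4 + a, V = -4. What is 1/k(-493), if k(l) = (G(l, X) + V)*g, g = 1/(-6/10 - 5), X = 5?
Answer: 28/12245 ≈ 0.0022866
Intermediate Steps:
g = -5/28 (g = 1/(-6*1/10 - 5) = 1/(-3/5 - 5) = 1/(-28/5) = -5/28 ≈ -0.17857)
G(a, H) = 20 + 5*a (G(a, H) = 5*(4 + a) = 20 + 5*a)
k(l) = -20/7 - 25*l/28 (k(l) = ((20 + 5*l) - 4)*(-5/28) = (16 + 5*l)*(-5/28) = -20/7 - 25*l/28)
1/k(-493) = 1/(-20/7 - 25/28*(-493)) = 1/(-20/7 + 12325/28) = 1/(12245/28) = 28/12245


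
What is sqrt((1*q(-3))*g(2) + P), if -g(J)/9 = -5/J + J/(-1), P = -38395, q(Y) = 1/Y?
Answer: I*sqrt(153634)/2 ≈ 195.98*I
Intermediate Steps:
g(J) = 9*J + 45/J (g(J) = -9*(-5/J + J/(-1)) = -9*(-5/J + J*(-1)) = -9*(-5/J - J) = -9*(-J - 5/J) = 9*J + 45/J)
sqrt((1*q(-3))*g(2) + P) = sqrt((1/(-3))*(9*2 + 45/2) - 38395) = sqrt((1*(-1/3))*(18 + 45*(1/2)) - 38395) = sqrt(-(18 + 45/2)/3 - 38395) = sqrt(-1/3*81/2 - 38395) = sqrt(-27/2 - 38395) = sqrt(-76817/2) = I*sqrt(153634)/2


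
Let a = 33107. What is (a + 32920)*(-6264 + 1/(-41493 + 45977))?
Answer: -1854551519925/4484 ≈ -4.1359e+8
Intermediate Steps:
(a + 32920)*(-6264 + 1/(-41493 + 45977)) = (33107 + 32920)*(-6264 + 1/(-41493 + 45977)) = 66027*(-6264 + 1/4484) = 66027*(-28087775/4484) = -1854551519925/4484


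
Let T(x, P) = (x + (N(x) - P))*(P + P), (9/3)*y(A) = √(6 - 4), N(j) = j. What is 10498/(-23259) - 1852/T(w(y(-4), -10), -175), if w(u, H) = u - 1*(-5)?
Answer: -106002587588/250745859105 - 5556*√2/53902975 ≈ -0.42289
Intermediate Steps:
y(A) = √2/3 (y(A) = √(6 - 4)/3 = √2/3)
w(u, H) = 5 + u (w(u, H) = u + 5 = 5 + u)
T(x, P) = 2*P*(-P + 2*x) (T(x, P) = (x + (x - P))*(P + P) = (-P + 2*x)*(2*P) = 2*P*(-P + 2*x))
10498/(-23259) - 1852/T(w(y(-4), -10), -175) = 10498/(-23259) - 1852*(-1/(350*(-1*(-175) + 2*(5 + √2/3)))) = 10498*(-1/23259) - 1852*(-1/(350*(175 + (10 + 2*√2/3)))) = -10498/23259 - 1852*(-1/(350*(185 + 2*√2/3))) = -10498/23259 - 1852/(-64750 - 700*√2/3)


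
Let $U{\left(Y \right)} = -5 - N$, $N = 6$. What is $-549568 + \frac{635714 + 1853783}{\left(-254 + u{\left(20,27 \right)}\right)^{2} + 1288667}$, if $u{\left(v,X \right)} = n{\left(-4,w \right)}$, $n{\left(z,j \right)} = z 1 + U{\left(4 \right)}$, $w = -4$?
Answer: $- \frac{747974946407}{1361028} \approx -5.4957 \cdot 10^{5}$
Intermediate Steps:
$U{\left(Y \right)} = -11$ ($U{\left(Y \right)} = -5 - 6 = -11$)
$n{\left(z,j \right)} = -11 + z$ ($n{\left(z,j \right)} = z 1 - 11 = z - 11 = -11 + z$)
$u{\left(v,X \right)} = -15$ ($u{\left(v,X \right)} = -11 - 4 = -15$)
$-549568 + \frac{635714 + 1853783}{\left(-254 + u{\left(20,27 \right)}\right)^{2} + 1288667} = -549568 + \frac{635714 + 1853783}{\left(-254 - 15\right)^{2} + 1288667} = -549568 + \frac{2489497}{\left(-269\right)^{2} + 1288667} = -549568 + \frac{2489497}{72361 + 1288667} = -549568 + \frac{2489497}{1361028} = - \frac{747974946407}{1361028}$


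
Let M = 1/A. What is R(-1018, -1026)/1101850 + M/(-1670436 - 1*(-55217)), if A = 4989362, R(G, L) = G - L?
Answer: 32235648650187/4439856259030657150 ≈ 7.2605e-6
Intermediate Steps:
M = 1/4989362 ≈ 2.0043e-7
R(-1018, -1026)/1101850 + M/(-1670436 - 1*(-55217)) = (-1018 - 1*(-1026))/1101850 + 1/(4989362*(-1670436 - 1*(-55217))) = (-1018 + 1026)*(1/1101850) + 1/(4989362*(-1670436 + 55217)) = 8*(1/1101850) + (1/4989362)/(-1615219) = 4/550925 + (1/4989362)*(-1/1615219) = 4/550925 - 1/8058912300278 = 32235648650187/4439856259030657150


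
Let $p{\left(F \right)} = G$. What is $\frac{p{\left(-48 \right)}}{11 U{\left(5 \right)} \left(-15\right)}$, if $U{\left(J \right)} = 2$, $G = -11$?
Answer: $\frac{1}{30} \approx 0.033333$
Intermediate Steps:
$p{\left(F \right)} = -11$
$\frac{p{\left(-48 \right)}}{11 U{\left(5 \right)} \left(-15\right)} = - \frac{11}{11 \cdot 2 \left(-15\right)} = - \frac{11}{22 \left(-15\right)} = - \frac{11}{-330} = \left(-11\right) \left(- \frac{1}{330}\right) = \frac{1}{30}$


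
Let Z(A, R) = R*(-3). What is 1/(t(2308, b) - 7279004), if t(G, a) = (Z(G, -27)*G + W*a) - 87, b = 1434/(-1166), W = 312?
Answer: -583/4134943073 ≈ -1.4099e-7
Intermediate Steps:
Z(A, R) = -3*R
b = -717/583 (b = 1434*(-1/1166) = -717/583 ≈ -1.2298)
t(G, a) = -87 + 81*G + 312*a (t(G, a) = ((-3*(-27))*G + 312*a) - 87 = (81*G + 312*a) - 87 = -87 + 81*G + 312*a)
1/(t(2308, b) - 7279004) = 1/((-87 + 81*2308 + 312*(-717/583)) - 7279004) = 1/((-87 + 186948 - 223704/583) - 7279004) = 1/(108716259/583 - 7279004) = 1/(-4134943073/583) = -583/4134943073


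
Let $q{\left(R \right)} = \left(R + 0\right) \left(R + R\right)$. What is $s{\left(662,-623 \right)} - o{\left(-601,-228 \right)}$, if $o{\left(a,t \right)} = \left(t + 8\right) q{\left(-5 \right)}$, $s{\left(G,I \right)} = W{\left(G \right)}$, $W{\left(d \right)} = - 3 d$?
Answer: $9014$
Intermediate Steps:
$s{\left(G,I \right)} = - 3 G$
$q{\left(R \right)} = 2 R^{2}$ ($q{\left(R \right)} = R 2 R = 2 R^{2}$)
$o{\left(a,t \right)} = 400 + 50 t$ ($o{\left(a,t \right)} = \left(t + 8\right) 2 \left(-5\right)^{2} = \left(8 + t\right) 2 \cdot 25 = \left(8 + t\right) 50 = 400 + 50 t$)
$s{\left(662,-623 \right)} - o{\left(-601,-228 \right)} = \left(-3\right) 662 - \left(400 + 50 \left(-228\right)\right) = -1986 - \left(400 - 11400\right) = -1986 - -11000 = -1986 + 11000 = 9014$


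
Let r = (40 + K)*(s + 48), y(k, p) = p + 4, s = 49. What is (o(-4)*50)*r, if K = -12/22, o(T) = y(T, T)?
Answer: 0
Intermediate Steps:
y(k, p) = 4 + p
o(T) = 4 + T
K = -6/11 (K = -12*1/22 = -6/11 ≈ -0.54545)
r = 42098/11 (r = (40 - 6/11)*(49 + 48) = (434/11)*97 = 42098/11 ≈ 3827.1)
(o(-4)*50)*r = ((4 - 4)*50)*(42098/11) = (0*50)*(42098/11) = 0*(42098/11) = 0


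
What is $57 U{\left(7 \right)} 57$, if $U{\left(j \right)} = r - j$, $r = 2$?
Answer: $-16245$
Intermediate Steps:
$U{\left(j \right)} = 2 - j$
$57 U{\left(7 \right)} 57 = 57 \left(2 - 7\right) 57 = 57 \left(-5\right) 57 = \left(-285\right) 57 = -16245$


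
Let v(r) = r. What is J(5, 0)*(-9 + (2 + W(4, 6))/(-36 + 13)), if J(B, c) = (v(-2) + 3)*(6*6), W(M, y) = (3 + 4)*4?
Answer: -8532/23 ≈ -370.96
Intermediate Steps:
W(M, y) = 28 (W(M, y) = 7*4 = 28)
J(B, c) = 36 (J(B, c) = (-2 + 3)*(6*6) = 1*36 = 36)
J(5, 0)*(-9 + (2 + W(4, 6))/(-36 + 13)) = 36*(-9 + (2 + 28)/(-36 + 13)) = 36*(-9 + 30/(-23)) = 36*(-9 + 30*(-1/23)) = 36*(-9 - 30/23) = 36*(-237/23) = -8532/23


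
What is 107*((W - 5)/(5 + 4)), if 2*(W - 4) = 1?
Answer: -107/18 ≈ -5.9444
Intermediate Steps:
W = 9/2 (W = 4 + (½)*1 = 4 + ½ = 9/2 ≈ 4.5000)
107*((W - 5)/(5 + 4)) = 107*((9/2 - 5)/(5 + 4)) = 107*(-½/9) = 107*(-½*⅑) = 107*(-1/18) = -107/18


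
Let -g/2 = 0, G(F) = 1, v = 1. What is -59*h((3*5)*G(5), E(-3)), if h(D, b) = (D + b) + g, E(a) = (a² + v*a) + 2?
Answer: -1357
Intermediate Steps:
g = 0 (g = -2*0 = 0)
E(a) = 2 + a + a² (E(a) = (a² + 1*a) + 2 = (a² + a) + 2 = (a + a²) + 2 = 2 + a + a²)
h(D, b) = D + b (h(D, b) = (D + b) + 0 = D + b)
-59*h((3*5)*G(5), E(-3)) = -59*((3*5)*1 + (2 - 3 + (-3)²)) = -59*(15*1 + (2 - 3 + 9)) = -59*(15 + 8) = -59*23 = -1357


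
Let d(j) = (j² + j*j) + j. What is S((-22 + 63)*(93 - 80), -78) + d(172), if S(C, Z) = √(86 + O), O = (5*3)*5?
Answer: 59340 + √161 ≈ 59353.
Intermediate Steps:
d(j) = j + 2*j² (d(j) = (j² + j²) + j = 2*j² + j = j + 2*j²)
O = 75 (O = 15*5 = 75)
S(C, Z) = √161 (S(C, Z) = √(86 + 75) = √161)
S((-22 + 63)*(93 - 80), -78) + d(172) = √161 + 172*(1 + 2*172) = √161 + 172*(1 + 344) = √161 + 172*345 = √161 + 59340 = 59340 + √161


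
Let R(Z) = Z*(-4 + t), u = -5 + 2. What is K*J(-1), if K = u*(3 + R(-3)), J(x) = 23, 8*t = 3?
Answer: -7659/8 ≈ -957.38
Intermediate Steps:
t = 3/8 (t = (1/8)*3 = 3/8 ≈ 0.37500)
u = -3
R(Z) = -29*Z/8 (R(Z) = Z*(-4 + 3/8) = Z*(-29/8) = -29*Z/8)
K = -333/8 (K = -3*(3 - 29/8*(-3)) = -3*(3 + 87/8) = -3*111/8 = -333/8 ≈ -41.625)
K*J(-1) = -333/8*23 = -7659/8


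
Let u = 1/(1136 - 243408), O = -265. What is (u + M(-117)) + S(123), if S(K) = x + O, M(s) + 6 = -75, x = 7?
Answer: -82130209/242272 ≈ -339.00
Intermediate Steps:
M(s) = -81 (M(s) = -6 - 75 = -81)
u = -1/242272 (u = 1/(-242272) = -1/242272 ≈ -4.1276e-6)
S(K) = -258 (S(K) = 7 - 265 = -258)
(u + M(-117)) + S(123) = (-1/242272 - 81) - 258 = -19624033/242272 - 258 = -82130209/242272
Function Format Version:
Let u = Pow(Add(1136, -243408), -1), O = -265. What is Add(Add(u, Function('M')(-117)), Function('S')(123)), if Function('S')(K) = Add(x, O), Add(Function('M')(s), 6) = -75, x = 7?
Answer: Rational(-82130209, 242272) ≈ -339.00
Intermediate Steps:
Function('M')(s) = -81 (Function('M')(s) = Add(-6, -75) = -81)
u = Rational(-1, 242272) (u = Pow(-242272, -1) = Rational(-1, 242272) ≈ -4.1276e-6)
Function('S')(K) = -258 (Function('S')(K) = Add(7, -265) = -258)
Add(Add(u, Function('M')(-117)), Function('S')(123)) = Add(Add(Rational(-1, 242272), -81), -258) = Add(Rational(-19624033, 242272), -258) = Rational(-82130209, 242272)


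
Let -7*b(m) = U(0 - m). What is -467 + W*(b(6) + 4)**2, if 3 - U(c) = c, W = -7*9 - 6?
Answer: -47792/49 ≈ -975.35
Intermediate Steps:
W = -69 (W = -63 - 6 = -69)
U(c) = 3 - c
b(m) = -3/7 - m/7 (b(m) = -(3 - (0 - m))/7 = -(3 - (-1)*m)/7 = -(3 + m)/7 = -3/7 - m/7)
-467 + W*(b(6) + 4)**2 = -467 - 69*((-3/7 - 1/7*6) + 4)**2 = -467 - 69*((-3/7 - 6/7) + 4)**2 = -467 - 69*(-9/7 + 4)**2 = -467 - 69*(19/7)**2 = -467 - 69*361/49 = -467 - 24909/49 = -47792/49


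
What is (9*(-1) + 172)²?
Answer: 26569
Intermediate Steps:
(9*(-1) + 172)² = (-9 + 172)² = 163² = 26569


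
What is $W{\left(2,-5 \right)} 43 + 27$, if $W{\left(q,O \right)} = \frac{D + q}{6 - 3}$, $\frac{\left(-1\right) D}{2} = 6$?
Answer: $- \frac{349}{3} \approx -116.33$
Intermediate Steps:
$D = -12$ ($D = \left(-2\right) 6 = -12$)
$W{\left(q,O \right)} = -4 + \frac{q}{3}$ ($W{\left(q,O \right)} = \frac{-12 + q}{6 - 3} = \frac{-12 + q}{3} = \left(-12 + q\right) \frac{1}{3} = -4 + \frac{q}{3}$)
$W{\left(2,-5 \right)} 43 + 27 = \left(-4 + \frac{1}{3} \cdot 2\right) 43 + 27 = \left(-4 + \frac{2}{3}\right) 43 + 27 = \left(- \frac{10}{3}\right) 43 + 27 = - \frac{430}{3} + 27 = - \frac{349}{3}$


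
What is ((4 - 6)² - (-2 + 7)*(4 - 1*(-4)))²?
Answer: 1296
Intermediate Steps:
((4 - 6)² - (-2 + 7)*(4 - 1*(-4)))² = ((-2)² - 5*(4 + 4))² = (4 - 5*8)² = (4 - 1*40)² = (4 - 40)² = (-36)² = 1296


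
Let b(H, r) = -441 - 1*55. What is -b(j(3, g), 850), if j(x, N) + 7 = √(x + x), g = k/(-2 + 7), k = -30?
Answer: 496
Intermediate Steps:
g = -6 (g = -30/(-2 + 7) = -30/5 = -30*⅕ = -6)
j(x, N) = -7 + √2*√x (j(x, N) = -7 + √(x + x) = -7 + √(2*x) = -7 + √2*√x)
b(H, r) = -496 (b(H, r) = -441 - 55 = -496)
-b(j(3, g), 850) = -1*(-496) = 496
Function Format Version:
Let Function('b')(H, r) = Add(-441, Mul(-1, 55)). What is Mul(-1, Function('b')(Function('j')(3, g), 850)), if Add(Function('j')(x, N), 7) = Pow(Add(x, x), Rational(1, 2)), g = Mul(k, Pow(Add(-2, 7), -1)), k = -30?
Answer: 496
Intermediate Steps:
g = -6 (g = Mul(-30, Pow(Add(-2, 7), -1)) = Mul(-30, Pow(5, -1)) = Mul(-30, Rational(1, 5)) = -6)
Function('j')(x, N) = Add(-7, Mul(Pow(2, Rational(1, 2)), Pow(x, Rational(1, 2)))) (Function('j')(x, N) = Add(-7, Pow(Add(x, x), Rational(1, 2))) = Add(-7, Pow(Mul(2, x), Rational(1, 2))) = Add(-7, Mul(Pow(2, Rational(1, 2)), Pow(x, Rational(1, 2)))))
Function('b')(H, r) = -496 (Function('b')(H, r) = Add(-441, -55) = -496)
Mul(-1, Function('b')(Function('j')(3, g), 850)) = Mul(-1, -496) = 496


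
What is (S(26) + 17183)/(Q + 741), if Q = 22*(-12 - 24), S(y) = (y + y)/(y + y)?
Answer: -5728/17 ≈ -336.94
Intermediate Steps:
S(y) = 1 (S(y) = (2*y)/((2*y)) = (2*y)*(1/(2*y)) = 1)
Q = -792 (Q = 22*(-36) = -792)
(S(26) + 17183)/(Q + 741) = (1 + 17183)/(-792 + 741) = 17184/(-51) = 17184*(-1/51) = -5728/17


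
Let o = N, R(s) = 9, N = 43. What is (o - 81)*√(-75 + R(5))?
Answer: -38*I*√66 ≈ -308.71*I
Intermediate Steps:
o = 43
(o - 81)*√(-75 + R(5)) = (43 - 81)*√(-75 + 9) = -38*I*√66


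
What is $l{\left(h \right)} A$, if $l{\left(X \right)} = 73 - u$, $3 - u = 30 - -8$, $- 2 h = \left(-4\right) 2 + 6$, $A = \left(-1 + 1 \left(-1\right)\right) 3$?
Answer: $-648$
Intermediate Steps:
$A = -6$ ($A = \left(-1 - 1\right) 3 = \left(-2\right) 3 = -6$)
$h = 1$ ($h = - \frac{\left(-4\right) 2 + 6}{2} = - \frac{-8 + 6}{2} = \left(- \frac{1}{2}\right) \left(-2\right) = 1$)
$u = -35$ ($u = 3 - \left(30 - -8\right) = 3 - \left(30 + 8\right) = 3 - 38 = -35$)
$l{\left(X \right)} = 108$ ($l{\left(X \right)} = 73 - -35 = 73 + 35 = 108$)
$l{\left(h \right)} A = 108 \left(-6\right) = -648$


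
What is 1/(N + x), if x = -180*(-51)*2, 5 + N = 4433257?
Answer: 1/4451612 ≈ 2.2464e-7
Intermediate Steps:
N = 4433252 (N = -5 + 4433257 = 4433252)
x = 18360 (x = 9180*2 = 18360)
1/(N + x) = 1/(4433252 + 18360) = 1/4451612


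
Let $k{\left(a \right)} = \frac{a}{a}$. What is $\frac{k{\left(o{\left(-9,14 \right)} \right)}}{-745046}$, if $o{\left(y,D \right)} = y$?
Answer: $- \frac{1}{745046} \approx -1.3422 \cdot 10^{-6}$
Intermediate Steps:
$k{\left(a \right)} = 1$
$\frac{k{\left(o{\left(-9,14 \right)} \right)}}{-745046} = 1 \frac{1}{-745046} = 1 \left(- \frac{1}{745046}\right) = - \frac{1}{745046}$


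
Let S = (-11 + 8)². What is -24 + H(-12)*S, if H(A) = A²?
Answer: 1272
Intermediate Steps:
S = 9 (S = (-3)² = 9)
-24 + H(-12)*S = -24 + (-12)²*9 = -24 + 144*9 = -24 + 1296 = 1272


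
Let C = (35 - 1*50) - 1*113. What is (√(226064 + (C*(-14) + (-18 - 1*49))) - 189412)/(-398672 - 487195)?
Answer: 189412/885867 - √227789/885867 ≈ 0.21328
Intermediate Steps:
C = -128 (C = (35 - 50) - 113 = -15 - 113 = -128)
(√(226064 + (C*(-14) + (-18 - 1*49))) - 189412)/(-398672 - 487195) = (√(226064 + (-128*(-14) + (-18 - 1*49))) - 189412)/(-398672 - 487195) = (√(226064 + (1792 + (-18 - 49))) - 189412)/(-885867) = (√(226064 + (1792 - 67)) - 189412)*(-1/885867) = (√(226064 + 1725) - 189412)*(-1/885867) = (√227789 - 189412)*(-1/885867) = (-189412 + √227789)*(-1/885867) = 189412/885867 - √227789/885867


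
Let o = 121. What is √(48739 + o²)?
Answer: 2*√15845 ≈ 251.75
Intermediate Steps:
√(48739 + o²) = √(48739 + 121²) = √(48739 + 14641) = √63380 = 2*√15845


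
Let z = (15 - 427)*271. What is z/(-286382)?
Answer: 55826/143191 ≈ 0.38987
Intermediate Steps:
z = -111652 (z = -412*271 = -111652)
z/(-286382) = -111652/(-286382) = -111652*(-1/286382) = 55826/143191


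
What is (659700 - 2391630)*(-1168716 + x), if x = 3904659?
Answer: -4738461759990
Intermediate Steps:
(659700 - 2391630)*(-1168716 + x) = (659700 - 2391630)*(-1168716 + 3904659) = -1731930*2735943 = -4738461759990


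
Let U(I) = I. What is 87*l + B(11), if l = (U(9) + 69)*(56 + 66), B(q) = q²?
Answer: 828013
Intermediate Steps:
l = 9516 (l = (9 + 69)*(56 + 66) = 78*122 = 9516)
87*l + B(11) = 87*9516 + 11² = 827892 + 121 = 828013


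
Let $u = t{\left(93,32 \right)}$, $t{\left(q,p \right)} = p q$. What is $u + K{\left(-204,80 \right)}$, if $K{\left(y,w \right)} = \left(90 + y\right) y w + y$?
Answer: $1863252$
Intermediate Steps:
$K{\left(y,w \right)} = y + w y \left(90 + y\right)$ ($K{\left(y,w \right)} = y \left(90 + y\right) w + y = w y \left(90 + y\right) + y = y + w y \left(90 + y\right)$)
$u = 2976$ ($u = 32 \cdot 93 = 2976$)
$u + K{\left(-204,80 \right)} = 2976 - 204 \left(1 + 90 \cdot 80 + 80 \left(-204\right)\right) = 2976 - 204 \left(1 + 7200 - 16320\right) = 2976 - -1860276 = 2976 + 1860276 = 1863252$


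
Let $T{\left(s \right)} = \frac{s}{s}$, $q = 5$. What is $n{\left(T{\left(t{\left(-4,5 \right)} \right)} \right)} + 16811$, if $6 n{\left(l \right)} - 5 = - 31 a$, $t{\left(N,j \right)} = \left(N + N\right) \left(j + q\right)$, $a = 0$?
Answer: $\frac{100871}{6} \approx 16812.0$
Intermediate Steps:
$t{\left(N,j \right)} = 2 N \left(5 + j\right)$ ($t{\left(N,j \right)} = \left(N + N\right) \left(j + 5\right) = 2 N \left(5 + j\right)$)
$T{\left(s \right)} = 1$
$n{\left(l \right)} = \frac{5}{6}$ ($n{\left(l \right)} = \frac{5}{6} + \frac{\left(-31\right) 0}{6} = \frac{5}{6} + \frac{1}{6} \cdot 0 = \frac{5}{6} + 0 = \frac{5}{6}$)
$n{\left(T{\left(t{\left(-4,5 \right)} \right)} \right)} + 16811 = \frac{5}{6} + 16811 = \frac{100871}{6}$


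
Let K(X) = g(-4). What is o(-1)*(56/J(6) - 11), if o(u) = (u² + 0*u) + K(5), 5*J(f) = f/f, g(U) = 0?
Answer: 269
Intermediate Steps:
J(f) = ⅕ (J(f) = (f/f)/5 = (⅕)*1 = ⅕)
K(X) = 0
o(u) = u² (o(u) = (u² + 0*u) + 0 = (u² + 0) + 0 = u² + 0 = u²)
o(-1)*(56/J(6) - 11) = (-1)²*(56/(⅕) - 11) = 1*(56*5 - 11) = 1*(280 - 11) = 1*269 = 269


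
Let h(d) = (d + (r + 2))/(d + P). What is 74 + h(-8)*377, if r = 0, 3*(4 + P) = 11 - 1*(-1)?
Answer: 1427/4 ≈ 356.75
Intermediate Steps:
P = 0 (P = -4 + (11 - 1*(-1))/3 = -4 + (11 + 1)/3 = -4 + (⅓)*12 = -4 + 4 = 0)
h(d) = (2 + d)/d (h(d) = (d + (0 + 2))/(d + 0) = (d + 2)/d = (2 + d)/d)
74 + h(-8)*377 = 74 + ((2 - 8)/(-8))*377 = 74 - ⅛*(-6)*377 = 74 + (¾)*377 = 74 + 1131/4 = 1427/4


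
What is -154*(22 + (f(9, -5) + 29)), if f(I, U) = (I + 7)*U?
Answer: 4466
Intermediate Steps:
f(I, U) = U*(7 + I) (f(I, U) = (7 + I)*U = U*(7 + I))
-154*(22 + (f(9, -5) + 29)) = -154*(22 + (-5*(7 + 9) + 29)) = -154*(22 + (-5*16 + 29)) = -154*(22 + (-80 + 29)) = -154*(22 - 51) = -154*(-29) = 4466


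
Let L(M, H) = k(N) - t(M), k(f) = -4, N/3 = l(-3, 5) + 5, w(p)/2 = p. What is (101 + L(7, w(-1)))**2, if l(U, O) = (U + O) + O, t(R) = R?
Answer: 8100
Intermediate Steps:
l(U, O) = U + 2*O (l(U, O) = (O + U) + O = U + 2*O)
w(p) = 2*p
N = 36 (N = 3*((-3 + 2*5) + 5) = 3*((-3 + 10) + 5) = 3*(7 + 5) = 3*12 = 36)
L(M, H) = -4 - M
(101 + L(7, w(-1)))**2 = (101 + (-4 - 1*7))**2 = (101 + (-4 - 7))**2 = (101 - 11)**2 = 90**2 = 8100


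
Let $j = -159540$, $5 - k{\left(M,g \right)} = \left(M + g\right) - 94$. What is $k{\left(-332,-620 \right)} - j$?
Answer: $160591$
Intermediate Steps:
$k{\left(M,g \right)} = 99 - M - g$ ($k{\left(M,g \right)} = 5 - \left(\left(M + g\right) - 94\right) = 5 - \left(-94 + M + g\right) = 99 - M - g$)
$k{\left(-332,-620 \right)} - j = \left(99 - -332 - -620\right) - -159540 = \left(99 + 332 + 620\right) + 159540 = 1051 + 159540 = 160591$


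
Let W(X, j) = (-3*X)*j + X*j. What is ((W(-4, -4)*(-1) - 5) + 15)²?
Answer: 1764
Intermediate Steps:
W(X, j) = -2*X*j (W(X, j) = -3*X*j + X*j = -2*X*j)
((W(-4, -4)*(-1) - 5) + 15)² = ((-2*(-4)*(-4)*(-1) - 5) + 15)² = ((-32*(-1) - 5) + 15)² = ((32 - 5) + 15)² = (27 + 15)² = 42² = 1764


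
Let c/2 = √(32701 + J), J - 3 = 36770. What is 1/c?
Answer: √69474/138948 ≈ 0.0018970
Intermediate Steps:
J = 36773 (J = 3 + 36770 = 36773)
c = 2*√69474 (c = 2*√(32701 + 36773) = 2*√69474 ≈ 527.16)
1/c = 1/(2*√69474) = √69474/138948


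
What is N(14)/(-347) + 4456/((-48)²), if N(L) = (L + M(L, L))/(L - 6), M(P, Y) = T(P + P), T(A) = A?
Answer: 191767/99936 ≈ 1.9189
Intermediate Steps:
M(P, Y) = 2*P (M(P, Y) = P + P = 2*P)
N(L) = 3*L/(-6 + L) (N(L) = (L + 2*L)/(L - 6) = (3*L)/(-6 + L) = 3*L/(-6 + L))
N(14)/(-347) + 4456/((-48)²) = (3*14/(-6 + 14))/(-347) + 4456/((-48)²) = (3*14/8)*(-1/347) + 4456/2304 = (3*14*(⅛))*(-1/347) + 4456*(1/2304) = (21/4)*(-1/347) + 557/288 = -21/1388 + 557/288 = 191767/99936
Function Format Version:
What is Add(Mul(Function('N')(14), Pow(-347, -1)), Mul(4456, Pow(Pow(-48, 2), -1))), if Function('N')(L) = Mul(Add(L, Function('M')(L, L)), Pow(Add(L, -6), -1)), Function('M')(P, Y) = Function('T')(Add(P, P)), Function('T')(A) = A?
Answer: Rational(191767, 99936) ≈ 1.9189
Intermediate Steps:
Function('M')(P, Y) = Mul(2, P) (Function('M')(P, Y) = Add(P, P) = Mul(2, P))
Function('N')(L) = Mul(3, L, Pow(Add(-6, L), -1)) (Function('N')(L) = Mul(Add(L, Mul(2, L)), Pow(Add(L, -6), -1)) = Mul(Mul(3, L), Pow(Add(-6, L), -1)) = Mul(3, L, Pow(Add(-6, L), -1)))
Add(Mul(Function('N')(14), Pow(-347, -1)), Mul(4456, Pow(Pow(-48, 2), -1))) = Add(Mul(Mul(3, 14, Pow(Add(-6, 14), -1)), Pow(-347, -1)), Mul(4456, Pow(Pow(-48, 2), -1))) = Add(Mul(Mul(3, 14, Pow(8, -1)), Rational(-1, 347)), Mul(4456, Pow(2304, -1))) = Add(Mul(Mul(3, 14, Rational(1, 8)), Rational(-1, 347)), Mul(4456, Rational(1, 2304))) = Add(Mul(Rational(21, 4), Rational(-1, 347)), Rational(557, 288)) = Add(Rational(-21, 1388), Rational(557, 288)) = Rational(191767, 99936)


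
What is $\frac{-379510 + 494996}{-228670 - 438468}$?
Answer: $- \frac{57743}{333569} \approx -0.17311$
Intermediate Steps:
$\frac{-379510 + 494996}{-228670 - 438468} = \frac{115486}{-667138} = 115486 \left(- \frac{1}{667138}\right) = - \frac{57743}{333569}$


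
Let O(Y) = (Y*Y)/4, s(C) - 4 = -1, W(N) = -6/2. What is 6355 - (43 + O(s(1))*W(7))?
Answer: 25275/4 ≈ 6318.8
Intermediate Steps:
W(N) = -3 (W(N) = -6*½ = -3)
s(C) = 3 (s(C) = 4 - 1 = 3)
O(Y) = Y²/4 (O(Y) = Y²*(¼) = Y²/4)
6355 - (43 + O(s(1))*W(7)) = 6355 - (43 + ((¼)*3²)*(-3)) = 6355 - (43 + ((¼)*9)*(-3)) = 6355 - (43 + (9/4)*(-3)) = 6355 - (43 - 27/4) = 6355 - 1*145/4 = 6355 - 145/4 = 25275/4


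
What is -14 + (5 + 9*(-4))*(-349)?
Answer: 10805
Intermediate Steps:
-14 + (5 + 9*(-4))*(-349) = -14 + (5 - 36)*(-349) = -14 - 31*(-349) = -14 + 10819 = 10805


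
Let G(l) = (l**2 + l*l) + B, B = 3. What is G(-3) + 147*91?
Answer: 13398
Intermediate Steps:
G(l) = 3 + 2*l**2 (G(l) = (l**2 + l*l) + 3 = (l**2 + l**2) + 3 = 2*l**2 + 3 = 3 + 2*l**2)
G(-3) + 147*91 = (3 + 2*(-3)**2) + 147*91 = (3 + 2*9) + 13377 = (3 + 18) + 13377 = 21 + 13377 = 13398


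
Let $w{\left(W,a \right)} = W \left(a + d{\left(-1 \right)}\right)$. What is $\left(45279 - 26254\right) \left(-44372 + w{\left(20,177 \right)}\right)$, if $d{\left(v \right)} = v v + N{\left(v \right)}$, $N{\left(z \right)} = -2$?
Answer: $-777209300$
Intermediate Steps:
$d{\left(v \right)} = -2 + v^{2}$ ($d{\left(v \right)} = v v - 2 = v^{2} - 2 = -2 + v^{2}$)
$w{\left(W,a \right)} = W \left(-1 + a\right)$ ($w{\left(W,a \right)} = W \left(a - \left(2 - \left(-1\right)^{2}\right)\right) = W \left(a + \left(-2 + 1\right)\right) = W \left(a - 1\right) = W \left(-1 + a\right)$)
$\left(45279 - 26254\right) \left(-44372 + w{\left(20,177 \right)}\right) = \left(45279 - 26254\right) \left(-44372 + 20 \left(-1 + 177\right)\right) = 19025 \left(-44372 + 20 \cdot 176\right) = 19025 \left(-44372 + 3520\right) = 19025 \left(-40852\right) = -777209300$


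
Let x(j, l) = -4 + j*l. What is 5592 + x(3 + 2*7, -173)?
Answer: 2647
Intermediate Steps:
5592 + x(3 + 2*7, -173) = 5592 + (-4 + (3 + 2*7)*(-173)) = 5592 + (-4 + (3 + 14)*(-173)) = 5592 + (-4 + 17*(-173)) = 5592 + (-4 - 2941) = 5592 - 2945 = 2647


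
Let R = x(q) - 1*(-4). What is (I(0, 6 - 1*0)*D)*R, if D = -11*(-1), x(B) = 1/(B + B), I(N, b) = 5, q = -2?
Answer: 825/4 ≈ 206.25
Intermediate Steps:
x(B) = 1/(2*B)
D = 11
R = 15/4 (R = (1/2)/(-2) - 1*(-4) = (1/2)*(-1/2) + 4 = -1/4 + 4 = 15/4 ≈ 3.7500)
(I(0, 6 - 1*0)*D)*R = (5*11)*(15/4) = 55*(15/4) = 825/4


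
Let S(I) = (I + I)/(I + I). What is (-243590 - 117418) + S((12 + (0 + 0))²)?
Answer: -361007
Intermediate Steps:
S(I) = 1 (S(I) = (2*I)/((2*I)) = (2*I)*(1/(2*I)) = 1)
(-243590 - 117418) + S((12 + (0 + 0))²) = (-243590 - 117418) + 1 = -361008 + 1 = -361007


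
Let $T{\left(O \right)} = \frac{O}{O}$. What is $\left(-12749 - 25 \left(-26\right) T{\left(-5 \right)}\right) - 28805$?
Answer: $-40904$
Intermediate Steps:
$T{\left(O \right)} = 1$
$\left(-12749 - 25 \left(-26\right) T{\left(-5 \right)}\right) - 28805 = \left(-12749 - 25 \left(-26\right) 1\right) - 28805 = \left(-12749 - \left(-650\right) 1\right) - 28805 = \left(-12749 - -650\right) - 28805 = \left(-12749 + 650\right) - 28805 = -12099 - 28805 = -40904$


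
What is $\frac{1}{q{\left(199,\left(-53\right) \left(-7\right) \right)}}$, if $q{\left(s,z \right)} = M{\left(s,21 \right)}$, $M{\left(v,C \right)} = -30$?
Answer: $- \frac{1}{30} \approx -0.033333$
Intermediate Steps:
$q{\left(s,z \right)} = -30$
$\frac{1}{q{\left(199,\left(-53\right) \left(-7\right) \right)}} = \frac{1}{-30} = - \frac{1}{30}$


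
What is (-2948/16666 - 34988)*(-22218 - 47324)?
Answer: 20275420593076/8333 ≈ 2.4331e+9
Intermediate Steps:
(-2948/16666 - 34988)*(-22218 - 47324) = (-2948*1/16666 - 34988)*(-69542) = (-1474/8333 - 34988)*(-69542) = -291556478/8333*(-69542) = 20275420593076/8333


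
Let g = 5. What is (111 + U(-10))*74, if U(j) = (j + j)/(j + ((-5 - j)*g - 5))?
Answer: 8066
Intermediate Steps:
U(j) = 2*j/(-30 - 4*j) (U(j) = (j + j)/(j + ((-5 - j)*5 - 5)) = (2*j)/(j + ((-25 - 5*j) - 5)) = (2*j)/(j + (-30 - 5*j)) = (2*j)/(-30 - 4*j) = 2*j/(-30 - 4*j))
(111 + U(-10))*74 = (111 - 1*(-10)/(15 + 2*(-10)))*74 = (111 - 1*(-10)/(15 - 20))*74 = (111 - 1*(-10)/(-5))*74 = (111 - 1*(-10)*(-⅕))*74 = (111 - 2)*74 = 109*74 = 8066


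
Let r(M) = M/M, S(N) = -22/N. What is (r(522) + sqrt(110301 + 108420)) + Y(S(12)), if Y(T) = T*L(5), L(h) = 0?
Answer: 1 + sqrt(218721) ≈ 468.68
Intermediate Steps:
r(M) = 1
Y(T) = 0 (Y(T) = T*0 = 0)
(r(522) + sqrt(110301 + 108420)) + Y(S(12)) = (1 + sqrt(110301 + 108420)) + 0 = (1 + sqrt(218721)) + 0 = 1 + sqrt(218721)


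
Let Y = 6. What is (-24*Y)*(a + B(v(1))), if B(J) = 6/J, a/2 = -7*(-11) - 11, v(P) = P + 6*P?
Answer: -133920/7 ≈ -19131.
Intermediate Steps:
v(P) = 7*P
a = 132 (a = 2*(-7*(-11) - 11) = 2*(77 - 11) = 2*66 = 132)
(-24*Y)*(a + B(v(1))) = (-24*6)*(132 + 6/((7*1))) = -144*(132 + 6/7) = -144*930/7 = -133920/7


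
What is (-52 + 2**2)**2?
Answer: 2304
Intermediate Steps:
(-52 + 2**2)**2 = (-52 + 4)**2 = (-48)**2 = 2304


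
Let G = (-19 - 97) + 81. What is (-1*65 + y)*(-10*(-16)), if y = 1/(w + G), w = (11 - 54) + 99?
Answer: -218240/21 ≈ -10392.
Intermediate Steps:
G = -35 (G = -116 + 81 = -35)
w = 56 (w = -43 + 99 = 56)
y = 1/21 (y = 1/(56 - 35) = 1/21 ≈ 0.047619)
(-1*65 + y)*(-10*(-16)) = (-1*65 + 1/21)*(-10*(-16)) = (-65 + 1/21)*160 = -1364/21*160 = -218240/21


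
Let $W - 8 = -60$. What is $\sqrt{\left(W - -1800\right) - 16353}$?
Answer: $i \sqrt{14605} \approx 120.85 i$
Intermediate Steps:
$W = -52$ ($W = 8 - 60 = -52$)
$\sqrt{\left(W - -1800\right) - 16353} = \sqrt{\left(-52 - -1800\right) - 16353} = \sqrt{\left(-52 + 1800\right) - 16353} = \sqrt{1748 - 16353} = \sqrt{-14605} = i \sqrt{14605}$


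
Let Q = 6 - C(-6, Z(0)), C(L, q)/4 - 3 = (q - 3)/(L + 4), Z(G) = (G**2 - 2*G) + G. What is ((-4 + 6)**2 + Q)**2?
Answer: 64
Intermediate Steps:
Z(G) = G**2 - G
C(L, q) = 12 + 4*(-3 + q)/(4 + L) (C(L, q) = 12 + 4*((q - 3)/(L + 4)) = 12 + 4*((-3 + q)/(4 + L)) = 12 + 4*(-3 + q)/(4 + L))
Q = -12 (Q = 6 - 4*(9 + 0*(-1 + 0) + 3*(-6))/(4 - 6) = 6 - 4*(9 + 0*(-1) - 18)/(-2) = 6 - 4*(-1)*(9 + 0 - 18)/2 = 6 - 4*(-1)*(-9)/2 = 6 - 1*18 = 6 - 18 = -12)
((-4 + 6)**2 + Q)**2 = ((-4 + 6)**2 - 12)**2 = (2**2 - 12)**2 = (4 - 12)**2 = (-8)**2 = 64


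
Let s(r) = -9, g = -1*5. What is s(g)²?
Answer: 81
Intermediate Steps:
g = -5
s(g)² = (-9)² = 81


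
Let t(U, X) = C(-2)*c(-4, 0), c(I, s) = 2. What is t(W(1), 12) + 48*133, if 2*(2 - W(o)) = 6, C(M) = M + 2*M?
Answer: 6372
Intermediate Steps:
C(M) = 3*M
W(o) = -1 (W(o) = 2 - ½*6 = 2 - 3 = -1)
t(U, X) = -12 (t(U, X) = (3*(-2))*2 = -6*2 = -12)
t(W(1), 12) + 48*133 = -12 + 48*133 = -12 + 6384 = 6372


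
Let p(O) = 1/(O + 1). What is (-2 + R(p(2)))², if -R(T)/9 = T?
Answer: 25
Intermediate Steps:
p(O) = 1/(1 + O)
R(T) = -9*T
(-2 + R(p(2)))² = (-2 - 9/(1 + 2))² = (-2 - 9/3)² = (-2 - 9*⅓)² = (-2 - 3)² = (-5)² = 25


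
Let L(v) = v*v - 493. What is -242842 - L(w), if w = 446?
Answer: -441265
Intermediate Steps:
L(v) = -493 + v² (L(v) = v² - 493 = -493 + v²)
-242842 - L(w) = -242842 - (-493 + 446²) = -242842 - (-493 + 198916) = -242842 - 1*198423 = -242842 - 198423 = -441265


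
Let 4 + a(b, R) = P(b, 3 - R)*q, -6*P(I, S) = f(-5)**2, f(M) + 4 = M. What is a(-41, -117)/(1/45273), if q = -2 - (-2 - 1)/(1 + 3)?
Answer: 4663119/8 ≈ 5.8289e+5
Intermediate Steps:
f(M) = -4 + M
q = -5/4 (q = -2 - (-3)/4 = -2 - 1*(-3/4) = -2 + 3/4 = -5/4 ≈ -1.2500)
P(I, S) = -27/2 (P(I, S) = -(-4 - 5)**2/6 = -1/6*(-9)**2 = -1/6*81 = -27/2)
a(b, R) = 103/8 (a(b, R) = -4 - 27/2*(-5/4) = -4 + 135/8 = 103/8)
a(-41, -117)/(1/45273) = 103/(8*(1/45273)) = (103/8)*45273 = 4663119/8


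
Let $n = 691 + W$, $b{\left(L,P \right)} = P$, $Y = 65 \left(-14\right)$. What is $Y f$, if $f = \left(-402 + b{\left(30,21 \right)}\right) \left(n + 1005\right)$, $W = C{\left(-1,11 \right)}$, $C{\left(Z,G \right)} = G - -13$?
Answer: $596341200$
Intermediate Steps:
$C{\left(Z,G \right)} = 13 + G$ ($C{\left(Z,G \right)} = G + 13 = 13 + G$)
$W = 24$ ($W = 13 + 11 = 24$)
$Y = -910$
$n = 715$ ($n = 691 + 24 = 715$)
$f = -655320$ ($f = \left(-402 + 21\right) \left(715 + 1005\right) = \left(-381\right) 1720 = -655320$)
$Y f = \left(-910\right) \left(-655320\right) = 596341200$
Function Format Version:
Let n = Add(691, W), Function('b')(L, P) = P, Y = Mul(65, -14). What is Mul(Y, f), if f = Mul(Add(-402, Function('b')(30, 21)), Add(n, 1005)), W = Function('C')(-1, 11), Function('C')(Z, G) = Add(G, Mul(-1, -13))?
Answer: 596341200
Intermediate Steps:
Function('C')(Z, G) = Add(13, G) (Function('C')(Z, G) = Add(G, 13) = Add(13, G))
W = 24 (W = Add(13, 11) = 24)
Y = -910
n = 715 (n = Add(691, 24) = 715)
f = -655320 (f = Mul(Add(-402, 21), Add(715, 1005)) = Mul(-381, 1720) = -655320)
Mul(Y, f) = Mul(-910, -655320) = 596341200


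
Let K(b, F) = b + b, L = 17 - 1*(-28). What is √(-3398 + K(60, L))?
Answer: I*√3278 ≈ 57.254*I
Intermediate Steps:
L = 45 (L = 17 + 28 = 45)
K(b, F) = 2*b
√(-3398 + K(60, L)) = √(-3398 + 2*60) = √(-3398 + 120) = √(-3278) = I*√3278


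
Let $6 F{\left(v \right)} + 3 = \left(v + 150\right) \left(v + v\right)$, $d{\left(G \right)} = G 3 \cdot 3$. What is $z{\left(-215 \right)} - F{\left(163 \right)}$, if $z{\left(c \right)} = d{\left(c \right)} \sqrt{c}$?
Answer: $- \frac{102035}{6} - 1935 i \sqrt{215} \approx -17006.0 - 28373.0 i$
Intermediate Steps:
$d{\left(G \right)} = 9 G$ ($d{\left(G \right)} = 3 G 3 = 9 G$)
$F{\left(v \right)} = - \frac{1}{2} + \frac{v \left(150 + v\right)}{3}$ ($F{\left(v \right)} = - \frac{1}{2} + \frac{\left(v + 150\right) \left(v + v\right)}{6} = - \frac{1}{2} + \frac{\left(150 + v\right) 2 v}{6} = - \frac{1}{2} + \frac{2 v \left(150 + v\right)}{6} = - \frac{1}{2} + \frac{v \left(150 + v\right)}{3}$)
$z{\left(c \right)} = 9 c^{\frac{3}{2}}$ ($z{\left(c \right)} = 9 c \sqrt{c} = 9 c^{\frac{3}{2}}$)
$z{\left(-215 \right)} - F{\left(163 \right)} = 9 \left(-215\right)^{\frac{3}{2}} - \left(- \frac{1}{2} + 50 \cdot 163 + \frac{163^{2}}{3}\right) = 9 \left(- 215 i \sqrt{215}\right) - \left(- \frac{1}{2} + 8150 + \frac{1}{3} \cdot 26569\right) = - 1935 i \sqrt{215} - \left(- \frac{1}{2} + 8150 + \frac{26569}{3}\right) = - 1935 i \sqrt{215} - \frac{102035}{6} = - \frac{102035}{6} - 1935 i \sqrt{215}$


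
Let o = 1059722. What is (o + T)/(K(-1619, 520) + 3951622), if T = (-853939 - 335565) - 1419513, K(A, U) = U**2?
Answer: -1549295/4222022 ≈ -0.36696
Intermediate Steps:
T = -2609017 (T = -1189504 - 1419513 = -2609017)
(o + T)/(K(-1619, 520) + 3951622) = (1059722 - 2609017)/(520**2 + 3951622) = -1549295/(270400 + 3951622) = -1549295/4222022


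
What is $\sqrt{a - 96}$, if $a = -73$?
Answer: $13 i \approx 13.0 i$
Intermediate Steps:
$\sqrt{a - 96} = \sqrt{-73 - 96} = \sqrt{-169} = 13 i$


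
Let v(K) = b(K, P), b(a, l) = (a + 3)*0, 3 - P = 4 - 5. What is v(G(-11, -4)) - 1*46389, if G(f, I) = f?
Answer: -46389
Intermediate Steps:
P = 4 (P = 3 - (4 - 5) = 3 - 1*(-1) = 3 + 1 = 4)
b(a, l) = 0 (b(a, l) = (3 + a)*0 = 0)
v(K) = 0
v(G(-11, -4)) - 1*46389 = 0 - 1*46389 = 0 - 46389 = -46389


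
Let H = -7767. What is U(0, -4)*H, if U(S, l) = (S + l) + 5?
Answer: -7767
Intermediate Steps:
U(S, l) = 5 + S + l
U(0, -4)*H = (5 + 0 - 4)*(-7767) = 1*(-7767) = -7767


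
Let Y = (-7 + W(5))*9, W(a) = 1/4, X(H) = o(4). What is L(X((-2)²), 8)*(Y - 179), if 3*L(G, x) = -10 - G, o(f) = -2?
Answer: 1918/3 ≈ 639.33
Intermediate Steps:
X(H) = -2
W(a) = ¼
Y = -243/4 (Y = (-7 + ¼)*9 = -27/4*9 = -243/4 ≈ -60.750)
L(G, x) = -10/3 - G/3 (L(G, x) = (-10 - G)/3 = -10/3 - G/3)
L(X((-2)²), 8)*(Y - 179) = (-10/3 - ⅓*(-2))*(-243/4 - 179) = (-10/3 + ⅔)*(-959/4) = -8/3*(-959/4) = 1918/3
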